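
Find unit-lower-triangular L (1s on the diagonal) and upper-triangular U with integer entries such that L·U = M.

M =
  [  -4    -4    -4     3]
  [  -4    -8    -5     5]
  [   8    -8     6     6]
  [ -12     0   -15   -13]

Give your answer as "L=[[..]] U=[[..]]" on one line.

  row1 -= 1·row0 → [0,-4,-1,2]
  row2 -= -2·row0 → [0,-16,-2,12]
  row3 -= 3·row0 → [0,12,-3,-22]
  row2 -= 4·row1 → [0,0,2,4]
  row3 -= -3·row1 → [0,0,-6,-16]
  row3 -= -3·row2 → [0,0,0,-4]

L=[[1,0,0,0],[1,1,0,0],[-2,4,1,0],[3,-3,-3,1]] U=[[-4,-4,-4,3],[0,-4,-1,2],[0,0,2,4],[0,0,0,-4]]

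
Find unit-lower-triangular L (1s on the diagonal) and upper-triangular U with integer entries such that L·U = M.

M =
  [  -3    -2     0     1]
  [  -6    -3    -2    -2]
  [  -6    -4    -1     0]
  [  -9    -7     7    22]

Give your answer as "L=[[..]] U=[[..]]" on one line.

L=[[1,0,0,0],[2,1,0,0],[2,0,1,0],[3,-1,-5,1]] U=[[-3,-2,0,1],[0,1,-2,-4],[0,0,-1,-2],[0,0,0,5]]

  row1 -= 2·row0 → [0,1,-2,-4]
  row2 -= 2·row0 → [0,0,-1,-2]
  row3 -= 3·row0 → [0,-1,7,19]
  row2 -= 0·row1 → [0,0,-1,-2]
  row3 -= -1·row1 → [0,0,5,15]
  row3 -= -5·row2 → [0,0,0,5]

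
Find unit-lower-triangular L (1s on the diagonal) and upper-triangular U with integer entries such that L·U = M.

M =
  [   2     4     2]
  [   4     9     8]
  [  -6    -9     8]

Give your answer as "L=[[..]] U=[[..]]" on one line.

L=[[1,0,0],[2,1,0],[-3,3,1]] U=[[2,4,2],[0,1,4],[0,0,2]]

  R1 -= 2·R0 → [0,1,4]
  R2 -= -3·R0 → [0,3,14]
  R2 -= 3·R1 → [0,0,2]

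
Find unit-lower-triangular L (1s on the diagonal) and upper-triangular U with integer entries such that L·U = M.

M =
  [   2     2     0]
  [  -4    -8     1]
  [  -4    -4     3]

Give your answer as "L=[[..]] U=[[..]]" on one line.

  row1 -= -2·row0 → [0,-4,1]
  row2 -= -2·row0 → [0,0,3]
  row2 -= 0·row1 → [0,0,3]

L=[[1,0,0],[-2,1,0],[-2,0,1]] U=[[2,2,0],[0,-4,1],[0,0,3]]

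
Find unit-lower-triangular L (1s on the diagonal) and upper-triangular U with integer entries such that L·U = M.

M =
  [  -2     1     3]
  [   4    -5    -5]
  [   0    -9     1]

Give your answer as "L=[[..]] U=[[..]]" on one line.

  r1 -= -2·r0 → [0,-3,1]
  r2 -= 0·r0 → [0,-9,1]
  r2 -= 3·r1 → [0,0,-2]

L=[[1,0,0],[-2,1,0],[0,3,1]] U=[[-2,1,3],[0,-3,1],[0,0,-2]]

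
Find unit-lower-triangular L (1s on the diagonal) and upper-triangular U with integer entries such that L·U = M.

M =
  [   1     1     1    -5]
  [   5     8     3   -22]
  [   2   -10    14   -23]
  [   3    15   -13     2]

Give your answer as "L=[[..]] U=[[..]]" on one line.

L=[[1,0,0,0],[5,1,0,0],[2,-4,1,0],[3,4,-2,1]] U=[[1,1,1,-5],[0,3,-2,3],[0,0,4,-1],[0,0,0,3]]

  R1 -= 5·R0 → [0,3,-2,3]
  R2 -= 2·R0 → [0,-12,12,-13]
  R3 -= 3·R0 → [0,12,-16,17]
  R2 -= -4·R1 → [0,0,4,-1]
  R3 -= 4·R1 → [0,0,-8,5]
  R3 -= -2·R2 → [0,0,0,3]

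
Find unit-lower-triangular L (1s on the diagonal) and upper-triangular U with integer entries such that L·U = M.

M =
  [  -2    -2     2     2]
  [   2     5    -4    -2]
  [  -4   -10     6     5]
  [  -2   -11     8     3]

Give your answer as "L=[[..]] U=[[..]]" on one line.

  R1 -= -1·R0 → [0,3,-2,0]
  R2 -= 2·R0 → [0,-6,2,1]
  R3 -= 1·R0 → [0,-9,6,1]
  R2 -= -2·R1 → [0,0,-2,1]
  R3 -= -3·R1 → [0,0,0,1]
  R3 -= 0·R2 → [0,0,0,1]

L=[[1,0,0,0],[-1,1,0,0],[2,-2,1,0],[1,-3,0,1]] U=[[-2,-2,2,2],[0,3,-2,0],[0,0,-2,1],[0,0,0,1]]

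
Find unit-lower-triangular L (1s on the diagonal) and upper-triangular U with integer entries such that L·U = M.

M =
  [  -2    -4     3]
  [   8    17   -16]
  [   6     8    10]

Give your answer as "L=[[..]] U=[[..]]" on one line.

  row1 -= -4·row0 → [0,1,-4]
  row2 -= -3·row0 → [0,-4,19]
  row2 -= -4·row1 → [0,0,3]

L=[[1,0,0],[-4,1,0],[-3,-4,1]] U=[[-2,-4,3],[0,1,-4],[0,0,3]]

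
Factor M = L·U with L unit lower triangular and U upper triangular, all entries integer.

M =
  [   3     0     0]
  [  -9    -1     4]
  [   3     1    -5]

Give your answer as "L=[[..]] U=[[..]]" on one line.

  R1 -= -3·R0 → [0,-1,4]
  R2 -= 1·R0 → [0,1,-5]
  R2 -= -1·R1 → [0,0,-1]

L=[[1,0,0],[-3,1,0],[1,-1,1]] U=[[3,0,0],[0,-1,4],[0,0,-1]]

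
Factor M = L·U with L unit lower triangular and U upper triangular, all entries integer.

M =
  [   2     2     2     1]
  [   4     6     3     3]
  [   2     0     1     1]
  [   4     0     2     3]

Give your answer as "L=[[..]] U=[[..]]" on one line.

L=[[1,0,0,0],[2,1,0,0],[1,-1,1,0],[2,-2,2,1]] U=[[2,2,2,1],[0,2,-1,1],[0,0,-2,1],[0,0,0,1]]

  R1 -= 2·R0 → [0,2,-1,1]
  R2 -= 1·R0 → [0,-2,-1,0]
  R3 -= 2·R0 → [0,-4,-2,1]
  R2 -= -1·R1 → [0,0,-2,1]
  R3 -= -2·R1 → [0,0,-4,3]
  R3 -= 2·R2 → [0,0,0,1]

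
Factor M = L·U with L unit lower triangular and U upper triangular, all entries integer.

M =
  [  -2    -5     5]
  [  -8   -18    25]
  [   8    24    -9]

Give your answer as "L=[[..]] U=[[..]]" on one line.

L=[[1,0,0],[4,1,0],[-4,2,1]] U=[[-2,-5,5],[0,2,5],[0,0,1]]

  r1 -= 4·r0 → [0,2,5]
  r2 -= -4·r0 → [0,4,11]
  r2 -= 2·r1 → [0,0,1]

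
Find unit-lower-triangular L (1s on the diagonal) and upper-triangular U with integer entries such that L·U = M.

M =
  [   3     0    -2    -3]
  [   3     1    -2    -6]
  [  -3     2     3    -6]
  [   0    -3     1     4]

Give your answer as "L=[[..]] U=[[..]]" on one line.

  row1 -= 1·row0 → [0,1,0,-3]
  row2 -= -1·row0 → [0,2,1,-9]
  row3 -= 0·row0 → [0,-3,1,4]
  row2 -= 2·row1 → [0,0,1,-3]
  row3 -= -3·row1 → [0,0,1,-5]
  row3 -= 1·row2 → [0,0,0,-2]

L=[[1,0,0,0],[1,1,0,0],[-1,2,1,0],[0,-3,1,1]] U=[[3,0,-2,-3],[0,1,0,-3],[0,0,1,-3],[0,0,0,-2]]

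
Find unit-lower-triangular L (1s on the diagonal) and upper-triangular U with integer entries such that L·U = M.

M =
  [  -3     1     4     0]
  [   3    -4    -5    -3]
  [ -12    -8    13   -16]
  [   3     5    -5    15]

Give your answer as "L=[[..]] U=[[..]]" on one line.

  R1 -= -1·R0 → [0,-3,-1,-3]
  R2 -= 4·R0 → [0,-12,-3,-16]
  R3 -= -1·R0 → [0,6,-1,15]
  R2 -= 4·R1 → [0,0,1,-4]
  R3 -= -2·R1 → [0,0,-3,9]
  R3 -= -3·R2 → [0,0,0,-3]

L=[[1,0,0,0],[-1,1,0,0],[4,4,1,0],[-1,-2,-3,1]] U=[[-3,1,4,0],[0,-3,-1,-3],[0,0,1,-4],[0,0,0,-3]]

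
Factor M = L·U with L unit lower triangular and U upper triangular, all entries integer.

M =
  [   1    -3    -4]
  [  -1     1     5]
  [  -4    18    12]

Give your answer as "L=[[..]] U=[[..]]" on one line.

  R1 -= -1·R0 → [0,-2,1]
  R2 -= -4·R0 → [0,6,-4]
  R2 -= -3·R1 → [0,0,-1]

L=[[1,0,0],[-1,1,0],[-4,-3,1]] U=[[1,-3,-4],[0,-2,1],[0,0,-1]]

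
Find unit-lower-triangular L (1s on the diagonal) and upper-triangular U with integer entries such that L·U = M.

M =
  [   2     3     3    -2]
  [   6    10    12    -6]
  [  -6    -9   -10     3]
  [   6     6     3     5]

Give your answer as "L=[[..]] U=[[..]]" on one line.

L=[[1,0,0,0],[3,1,0,0],[-3,0,1,0],[3,-3,-3,1]] U=[[2,3,3,-2],[0,1,3,0],[0,0,-1,-3],[0,0,0,2]]

  row1 -= 3·row0 → [0,1,3,0]
  row2 -= -3·row0 → [0,0,-1,-3]
  row3 -= 3·row0 → [0,-3,-6,11]
  row2 -= 0·row1 → [0,0,-1,-3]
  row3 -= -3·row1 → [0,0,3,11]
  row3 -= -3·row2 → [0,0,0,2]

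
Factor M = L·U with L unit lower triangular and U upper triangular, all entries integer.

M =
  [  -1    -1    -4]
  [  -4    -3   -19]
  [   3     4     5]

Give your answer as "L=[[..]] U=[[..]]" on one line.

  row1 -= 4·row0 → [0,1,-3]
  row2 -= -3·row0 → [0,1,-7]
  row2 -= 1·row1 → [0,0,-4]

L=[[1,0,0],[4,1,0],[-3,1,1]] U=[[-1,-1,-4],[0,1,-3],[0,0,-4]]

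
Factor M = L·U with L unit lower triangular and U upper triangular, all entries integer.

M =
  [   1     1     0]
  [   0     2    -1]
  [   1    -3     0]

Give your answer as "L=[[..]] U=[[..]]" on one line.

L=[[1,0,0],[0,1,0],[1,-2,1]] U=[[1,1,0],[0,2,-1],[0,0,-2]]

  R1 -= 0·R0 → [0,2,-1]
  R2 -= 1·R0 → [0,-4,0]
  R2 -= -2·R1 → [0,0,-2]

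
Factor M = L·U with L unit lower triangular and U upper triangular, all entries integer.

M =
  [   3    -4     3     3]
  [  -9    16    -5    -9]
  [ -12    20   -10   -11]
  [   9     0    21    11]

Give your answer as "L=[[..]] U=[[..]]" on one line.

  row1 -= -3·row0 → [0,4,4,0]
  row2 -= -4·row0 → [0,4,2,1]
  row3 -= 3·row0 → [0,12,12,2]
  row2 -= 1·row1 → [0,0,-2,1]
  row3 -= 3·row1 → [0,0,0,2]
  row3 -= 0·row2 → [0,0,0,2]

L=[[1,0,0,0],[-3,1,0,0],[-4,1,1,0],[3,3,0,1]] U=[[3,-4,3,3],[0,4,4,0],[0,0,-2,1],[0,0,0,2]]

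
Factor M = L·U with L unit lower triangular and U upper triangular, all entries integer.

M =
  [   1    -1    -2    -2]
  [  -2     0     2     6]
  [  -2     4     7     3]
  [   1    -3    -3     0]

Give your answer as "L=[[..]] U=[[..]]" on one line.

  row1 -= -2·row0 → [0,-2,-2,2]
  row2 -= -2·row0 → [0,2,3,-1]
  row3 -= 1·row0 → [0,-2,-1,2]
  row2 -= -1·row1 → [0,0,1,1]
  row3 -= 1·row1 → [0,0,1,0]
  row3 -= 1·row2 → [0,0,0,-1]

L=[[1,0,0,0],[-2,1,0,0],[-2,-1,1,0],[1,1,1,1]] U=[[1,-1,-2,-2],[0,-2,-2,2],[0,0,1,1],[0,0,0,-1]]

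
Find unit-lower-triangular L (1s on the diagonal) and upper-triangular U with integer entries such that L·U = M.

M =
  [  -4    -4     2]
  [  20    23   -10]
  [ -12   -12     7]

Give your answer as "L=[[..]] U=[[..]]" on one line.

  r1 -= -5·r0 → [0,3,0]
  r2 -= 3·r0 → [0,0,1]
  r2 -= 0·r1 → [0,0,1]

L=[[1,0,0],[-5,1,0],[3,0,1]] U=[[-4,-4,2],[0,3,0],[0,0,1]]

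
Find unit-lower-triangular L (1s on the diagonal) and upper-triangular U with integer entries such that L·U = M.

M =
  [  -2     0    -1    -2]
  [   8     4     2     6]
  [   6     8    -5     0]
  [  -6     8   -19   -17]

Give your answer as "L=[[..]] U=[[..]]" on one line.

L=[[1,0,0,0],[-4,1,0,0],[-3,2,1,0],[3,2,3,1]] U=[[-2,0,-1,-2],[0,4,-2,-2],[0,0,-4,-2],[0,0,0,-1]]

  R1 -= -4·R0 → [0,4,-2,-2]
  R2 -= -3·R0 → [0,8,-8,-6]
  R3 -= 3·R0 → [0,8,-16,-11]
  R2 -= 2·R1 → [0,0,-4,-2]
  R3 -= 2·R1 → [0,0,-12,-7]
  R3 -= 3·R2 → [0,0,0,-1]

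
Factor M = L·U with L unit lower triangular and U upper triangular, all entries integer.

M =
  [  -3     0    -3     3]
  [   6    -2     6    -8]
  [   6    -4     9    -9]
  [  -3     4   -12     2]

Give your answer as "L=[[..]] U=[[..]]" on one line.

  r1 -= -2·r0 → [0,-2,0,-2]
  r2 -= -2·r0 → [0,-4,3,-3]
  r3 -= 1·r0 → [0,4,-9,-1]
  r2 -= 2·r1 → [0,0,3,1]
  r3 -= -2·r1 → [0,0,-9,-5]
  r3 -= -3·r2 → [0,0,0,-2]

L=[[1,0,0,0],[-2,1,0,0],[-2,2,1,0],[1,-2,-3,1]] U=[[-3,0,-3,3],[0,-2,0,-2],[0,0,3,1],[0,0,0,-2]]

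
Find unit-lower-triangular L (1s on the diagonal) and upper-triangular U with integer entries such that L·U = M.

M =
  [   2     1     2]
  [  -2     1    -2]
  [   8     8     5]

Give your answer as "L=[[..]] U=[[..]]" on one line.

L=[[1,0,0],[-1,1,0],[4,2,1]] U=[[2,1,2],[0,2,0],[0,0,-3]]

  r1 -= -1·r0 → [0,2,0]
  r2 -= 4·r0 → [0,4,-3]
  r2 -= 2·r1 → [0,0,-3]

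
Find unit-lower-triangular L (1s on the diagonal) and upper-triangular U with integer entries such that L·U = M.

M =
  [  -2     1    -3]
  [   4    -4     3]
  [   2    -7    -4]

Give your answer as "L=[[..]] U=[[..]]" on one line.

  R1 -= -2·R0 → [0,-2,-3]
  R2 -= -1·R0 → [0,-6,-7]
  R2 -= 3·R1 → [0,0,2]

L=[[1,0,0],[-2,1,0],[-1,3,1]] U=[[-2,1,-3],[0,-2,-3],[0,0,2]]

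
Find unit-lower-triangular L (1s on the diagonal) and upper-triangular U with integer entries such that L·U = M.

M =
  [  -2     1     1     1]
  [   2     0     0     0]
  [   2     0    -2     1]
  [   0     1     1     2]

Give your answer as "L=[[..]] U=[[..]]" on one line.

  r1 -= -1·r0 → [0,1,1,1]
  r2 -= -1·r0 → [0,1,-1,2]
  r3 -= 0·r0 → [0,1,1,2]
  r2 -= 1·r1 → [0,0,-2,1]
  r3 -= 1·r1 → [0,0,0,1]
  r3 -= 0·r2 → [0,0,0,1]

L=[[1,0,0,0],[-1,1,0,0],[-1,1,1,0],[0,1,0,1]] U=[[-2,1,1,1],[0,1,1,1],[0,0,-2,1],[0,0,0,1]]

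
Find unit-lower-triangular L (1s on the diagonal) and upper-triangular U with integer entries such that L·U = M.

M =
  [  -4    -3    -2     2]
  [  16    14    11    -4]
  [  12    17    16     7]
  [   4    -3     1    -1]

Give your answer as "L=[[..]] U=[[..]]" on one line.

  R1 -= -4·R0 → [0,2,3,4]
  R2 -= -3·R0 → [0,8,10,13]
  R3 -= -1·R0 → [0,-6,-1,1]
  R2 -= 4·R1 → [0,0,-2,-3]
  R3 -= -3·R1 → [0,0,8,13]
  R3 -= -4·R2 → [0,0,0,1]

L=[[1,0,0,0],[-4,1,0,0],[-3,4,1,0],[-1,-3,-4,1]] U=[[-4,-3,-2,2],[0,2,3,4],[0,0,-2,-3],[0,0,0,1]]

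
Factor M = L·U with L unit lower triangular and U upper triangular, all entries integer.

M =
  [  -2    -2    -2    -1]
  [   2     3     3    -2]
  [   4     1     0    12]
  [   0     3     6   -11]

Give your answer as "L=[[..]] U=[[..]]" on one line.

  row1 -= -1·row0 → [0,1,1,-3]
  row2 -= -2·row0 → [0,-3,-4,10]
  row3 -= 0·row0 → [0,3,6,-11]
  row2 -= -3·row1 → [0,0,-1,1]
  row3 -= 3·row1 → [0,0,3,-2]
  row3 -= -3·row2 → [0,0,0,1]

L=[[1,0,0,0],[-1,1,0,0],[-2,-3,1,0],[0,3,-3,1]] U=[[-2,-2,-2,-1],[0,1,1,-3],[0,0,-1,1],[0,0,0,1]]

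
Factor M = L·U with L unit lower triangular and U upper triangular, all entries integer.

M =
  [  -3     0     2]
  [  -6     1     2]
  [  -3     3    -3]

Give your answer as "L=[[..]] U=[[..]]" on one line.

  r1 -= 2·r0 → [0,1,-2]
  r2 -= 1·r0 → [0,3,-5]
  r2 -= 3·r1 → [0,0,1]

L=[[1,0,0],[2,1,0],[1,3,1]] U=[[-3,0,2],[0,1,-2],[0,0,1]]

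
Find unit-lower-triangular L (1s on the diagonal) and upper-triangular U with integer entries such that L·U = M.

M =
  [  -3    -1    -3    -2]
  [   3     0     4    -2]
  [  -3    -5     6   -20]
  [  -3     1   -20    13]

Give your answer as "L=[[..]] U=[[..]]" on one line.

  row1 -= -1·row0 → [0,-1,1,-4]
  row2 -= 1·row0 → [0,-4,9,-18]
  row3 -= 1·row0 → [0,2,-17,15]
  row2 -= 4·row1 → [0,0,5,-2]
  row3 -= -2·row1 → [0,0,-15,7]
  row3 -= -3·row2 → [0,0,0,1]

L=[[1,0,0,0],[-1,1,0,0],[1,4,1,0],[1,-2,-3,1]] U=[[-3,-1,-3,-2],[0,-1,1,-4],[0,0,5,-2],[0,0,0,1]]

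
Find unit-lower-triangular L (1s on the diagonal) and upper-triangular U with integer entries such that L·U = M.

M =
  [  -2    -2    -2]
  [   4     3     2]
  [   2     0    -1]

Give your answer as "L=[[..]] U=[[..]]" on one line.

  r1 -= -2·r0 → [0,-1,-2]
  r2 -= -1·r0 → [0,-2,-3]
  r2 -= 2·r1 → [0,0,1]

L=[[1,0,0],[-2,1,0],[-1,2,1]] U=[[-2,-2,-2],[0,-1,-2],[0,0,1]]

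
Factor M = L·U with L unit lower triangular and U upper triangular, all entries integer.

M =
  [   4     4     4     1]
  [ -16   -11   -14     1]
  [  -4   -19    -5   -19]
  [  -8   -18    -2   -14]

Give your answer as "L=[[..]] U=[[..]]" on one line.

L=[[1,0,0,0],[-4,1,0,0],[-1,-3,1,0],[-2,-2,2,1]] U=[[4,4,4,1],[0,5,2,5],[0,0,5,-3],[0,0,0,4]]

  row1 -= -4·row0 → [0,5,2,5]
  row2 -= -1·row0 → [0,-15,-1,-18]
  row3 -= -2·row0 → [0,-10,6,-12]
  row2 -= -3·row1 → [0,0,5,-3]
  row3 -= -2·row1 → [0,0,10,-2]
  row3 -= 2·row2 → [0,0,0,4]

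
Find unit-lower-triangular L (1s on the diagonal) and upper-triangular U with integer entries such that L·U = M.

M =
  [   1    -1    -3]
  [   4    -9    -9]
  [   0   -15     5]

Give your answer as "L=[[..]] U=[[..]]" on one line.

  R1 -= 4·R0 → [0,-5,3]
  R2 -= 0·R0 → [0,-15,5]
  R2 -= 3·R1 → [0,0,-4]

L=[[1,0,0],[4,1,0],[0,3,1]] U=[[1,-1,-3],[0,-5,3],[0,0,-4]]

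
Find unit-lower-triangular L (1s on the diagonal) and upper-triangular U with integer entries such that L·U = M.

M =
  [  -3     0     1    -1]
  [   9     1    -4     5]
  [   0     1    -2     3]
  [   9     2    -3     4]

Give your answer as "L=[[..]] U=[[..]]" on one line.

  r1 -= -3·r0 → [0,1,-1,2]
  r2 -= 0·r0 → [0,1,-2,3]
  r3 -= -3·r0 → [0,2,0,1]
  r2 -= 1·r1 → [0,0,-1,1]
  r3 -= 2·r1 → [0,0,2,-3]
  r3 -= -2·r2 → [0,0,0,-1]

L=[[1,0,0,0],[-3,1,0,0],[0,1,1,0],[-3,2,-2,1]] U=[[-3,0,1,-1],[0,1,-1,2],[0,0,-1,1],[0,0,0,-1]]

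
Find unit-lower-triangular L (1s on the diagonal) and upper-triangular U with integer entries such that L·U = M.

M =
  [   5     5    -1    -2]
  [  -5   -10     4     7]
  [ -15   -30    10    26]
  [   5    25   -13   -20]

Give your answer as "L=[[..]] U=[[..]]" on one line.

  row1 -= -1·row0 → [0,-5,3,5]
  row2 -= -3·row0 → [0,-15,7,20]
  row3 -= 1·row0 → [0,20,-12,-18]
  row2 -= 3·row1 → [0,0,-2,5]
  row3 -= -4·row1 → [0,0,0,2]
  row3 -= 0·row2 → [0,0,0,2]

L=[[1,0,0,0],[-1,1,0,0],[-3,3,1,0],[1,-4,0,1]] U=[[5,5,-1,-2],[0,-5,3,5],[0,0,-2,5],[0,0,0,2]]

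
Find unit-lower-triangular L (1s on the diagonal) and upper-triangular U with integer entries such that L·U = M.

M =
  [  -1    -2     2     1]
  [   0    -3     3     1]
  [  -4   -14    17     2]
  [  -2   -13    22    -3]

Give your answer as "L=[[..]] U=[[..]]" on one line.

  row1 -= 0·row0 → [0,-3,3,1]
  row2 -= 4·row0 → [0,-6,9,-2]
  row3 -= 2·row0 → [0,-9,18,-5]
  row2 -= 2·row1 → [0,0,3,-4]
  row3 -= 3·row1 → [0,0,9,-8]
  row3 -= 3·row2 → [0,0,0,4]

L=[[1,0,0,0],[0,1,0,0],[4,2,1,0],[2,3,3,1]] U=[[-1,-2,2,1],[0,-3,3,1],[0,0,3,-4],[0,0,0,4]]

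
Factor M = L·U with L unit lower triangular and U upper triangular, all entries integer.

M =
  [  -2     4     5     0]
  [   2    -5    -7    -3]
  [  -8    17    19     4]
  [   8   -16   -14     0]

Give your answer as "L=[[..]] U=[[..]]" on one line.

  R1 -= -1·R0 → [0,-1,-2,-3]
  R2 -= 4·R0 → [0,1,-1,4]
  R3 -= -4·R0 → [0,0,6,0]
  R2 -= -1·R1 → [0,0,-3,1]
  R3 -= 0·R1 → [0,0,6,0]
  R3 -= -2·R2 → [0,0,0,2]

L=[[1,0,0,0],[-1,1,0,0],[4,-1,1,0],[-4,0,-2,1]] U=[[-2,4,5,0],[0,-1,-2,-3],[0,0,-3,1],[0,0,0,2]]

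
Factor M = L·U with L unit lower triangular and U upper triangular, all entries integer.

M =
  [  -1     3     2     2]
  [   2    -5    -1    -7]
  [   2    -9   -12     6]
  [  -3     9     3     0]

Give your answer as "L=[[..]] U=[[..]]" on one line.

L=[[1,0,0,0],[-2,1,0,0],[-2,-3,1,0],[3,0,-3,1]] U=[[-1,3,2,2],[0,1,3,-3],[0,0,1,1],[0,0,0,-3]]

  row1 -= -2·row0 → [0,1,3,-3]
  row2 -= -2·row0 → [0,-3,-8,10]
  row3 -= 3·row0 → [0,0,-3,-6]
  row2 -= -3·row1 → [0,0,1,1]
  row3 -= 0·row1 → [0,0,-3,-6]
  row3 -= -3·row2 → [0,0,0,-3]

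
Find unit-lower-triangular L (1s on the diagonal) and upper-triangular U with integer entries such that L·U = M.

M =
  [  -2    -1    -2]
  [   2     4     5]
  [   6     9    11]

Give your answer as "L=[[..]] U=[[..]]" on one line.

  row1 -= -1·row0 → [0,3,3]
  row2 -= -3·row0 → [0,6,5]
  row2 -= 2·row1 → [0,0,-1]

L=[[1,0,0],[-1,1,0],[-3,2,1]] U=[[-2,-1,-2],[0,3,3],[0,0,-1]]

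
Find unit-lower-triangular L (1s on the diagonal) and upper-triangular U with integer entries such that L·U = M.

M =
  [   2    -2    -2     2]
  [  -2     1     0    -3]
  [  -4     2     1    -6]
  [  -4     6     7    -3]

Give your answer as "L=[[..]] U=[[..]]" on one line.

  row1 -= -1·row0 → [0,-1,-2,-1]
  row2 -= -2·row0 → [0,-2,-3,-2]
  row3 -= -2·row0 → [0,2,3,1]
  row2 -= 2·row1 → [0,0,1,0]
  row3 -= -2·row1 → [0,0,-1,-1]
  row3 -= -1·row2 → [0,0,0,-1]

L=[[1,0,0,0],[-1,1,0,0],[-2,2,1,0],[-2,-2,-1,1]] U=[[2,-2,-2,2],[0,-1,-2,-1],[0,0,1,0],[0,0,0,-1]]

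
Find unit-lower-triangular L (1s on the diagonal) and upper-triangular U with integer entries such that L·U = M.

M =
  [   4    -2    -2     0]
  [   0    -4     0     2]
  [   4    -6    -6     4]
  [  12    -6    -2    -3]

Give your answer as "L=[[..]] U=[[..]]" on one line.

L=[[1,0,0,0],[0,1,0,0],[1,1,1,0],[3,0,-1,1]] U=[[4,-2,-2,0],[0,-4,0,2],[0,0,-4,2],[0,0,0,-1]]

  R1 -= 0·R0 → [0,-4,0,2]
  R2 -= 1·R0 → [0,-4,-4,4]
  R3 -= 3·R0 → [0,0,4,-3]
  R2 -= 1·R1 → [0,0,-4,2]
  R3 -= 0·R1 → [0,0,4,-3]
  R3 -= -1·R2 → [0,0,0,-1]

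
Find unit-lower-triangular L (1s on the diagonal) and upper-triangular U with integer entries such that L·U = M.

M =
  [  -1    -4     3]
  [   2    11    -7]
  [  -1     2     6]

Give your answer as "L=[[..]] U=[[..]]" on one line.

L=[[1,0,0],[-2,1,0],[1,2,1]] U=[[-1,-4,3],[0,3,-1],[0,0,5]]

  row1 -= -2·row0 → [0,3,-1]
  row2 -= 1·row0 → [0,6,3]
  row2 -= 2·row1 → [0,0,5]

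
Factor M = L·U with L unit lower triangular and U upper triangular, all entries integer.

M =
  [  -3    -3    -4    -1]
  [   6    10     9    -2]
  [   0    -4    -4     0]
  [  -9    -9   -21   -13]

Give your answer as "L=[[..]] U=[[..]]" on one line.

  R1 -= -2·R0 → [0,4,1,-4]
  R2 -= 0·R0 → [0,-4,-4,0]
  R3 -= 3·R0 → [0,0,-9,-10]
  R2 -= -1·R1 → [0,0,-3,-4]
  R3 -= 0·R1 → [0,0,-9,-10]
  R3 -= 3·R2 → [0,0,0,2]

L=[[1,0,0,0],[-2,1,0,0],[0,-1,1,0],[3,0,3,1]] U=[[-3,-3,-4,-1],[0,4,1,-4],[0,0,-3,-4],[0,0,0,2]]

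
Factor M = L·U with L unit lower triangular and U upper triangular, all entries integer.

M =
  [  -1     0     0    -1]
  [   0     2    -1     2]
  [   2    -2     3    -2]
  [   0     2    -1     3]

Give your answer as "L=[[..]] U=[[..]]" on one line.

L=[[1,0,0,0],[0,1,0,0],[-2,-1,1,0],[0,1,0,1]] U=[[-1,0,0,-1],[0,2,-1,2],[0,0,2,-2],[0,0,0,1]]

  r1 -= 0·r0 → [0,2,-1,2]
  r2 -= -2·r0 → [0,-2,3,-4]
  r3 -= 0·r0 → [0,2,-1,3]
  r2 -= -1·r1 → [0,0,2,-2]
  r3 -= 1·r1 → [0,0,0,1]
  r3 -= 0·r2 → [0,0,0,1]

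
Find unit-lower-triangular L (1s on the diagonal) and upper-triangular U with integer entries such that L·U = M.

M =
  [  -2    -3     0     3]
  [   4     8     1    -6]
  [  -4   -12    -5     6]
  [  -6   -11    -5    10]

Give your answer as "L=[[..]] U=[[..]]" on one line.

L=[[1,0,0,0],[-2,1,0,0],[2,-3,1,0],[3,-1,2,1]] U=[[-2,-3,0,3],[0,2,1,0],[0,0,-2,0],[0,0,0,1]]

  r1 -= -2·r0 → [0,2,1,0]
  r2 -= 2·r0 → [0,-6,-5,0]
  r3 -= 3·r0 → [0,-2,-5,1]
  r2 -= -3·r1 → [0,0,-2,0]
  r3 -= -1·r1 → [0,0,-4,1]
  r3 -= 2·r2 → [0,0,0,1]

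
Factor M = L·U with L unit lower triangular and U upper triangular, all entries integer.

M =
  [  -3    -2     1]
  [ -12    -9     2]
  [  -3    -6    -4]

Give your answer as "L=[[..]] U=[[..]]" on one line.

  r1 -= 4·r0 → [0,-1,-2]
  r2 -= 1·r0 → [0,-4,-5]
  r2 -= 4·r1 → [0,0,3]

L=[[1,0,0],[4,1,0],[1,4,1]] U=[[-3,-2,1],[0,-1,-2],[0,0,3]]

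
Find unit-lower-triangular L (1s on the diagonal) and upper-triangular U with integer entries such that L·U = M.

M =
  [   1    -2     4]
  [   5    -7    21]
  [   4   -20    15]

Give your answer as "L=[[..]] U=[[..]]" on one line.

  R1 -= 5·R0 → [0,3,1]
  R2 -= 4·R0 → [0,-12,-1]
  R2 -= -4·R1 → [0,0,3]

L=[[1,0,0],[5,1,0],[4,-4,1]] U=[[1,-2,4],[0,3,1],[0,0,3]]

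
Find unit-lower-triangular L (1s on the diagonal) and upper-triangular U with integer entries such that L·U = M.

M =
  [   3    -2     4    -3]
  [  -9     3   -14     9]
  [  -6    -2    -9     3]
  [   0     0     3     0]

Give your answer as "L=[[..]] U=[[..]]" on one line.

  r1 -= -3·r0 → [0,-3,-2,0]
  r2 -= -2·r0 → [0,-6,-1,-3]
  r3 -= 0·r0 → [0,0,3,0]
  r2 -= 2·r1 → [0,0,3,-3]
  r3 -= 0·r1 → [0,0,3,0]
  r3 -= 1·r2 → [0,0,0,3]

L=[[1,0,0,0],[-3,1,0,0],[-2,2,1,0],[0,0,1,1]] U=[[3,-2,4,-3],[0,-3,-2,0],[0,0,3,-3],[0,0,0,3]]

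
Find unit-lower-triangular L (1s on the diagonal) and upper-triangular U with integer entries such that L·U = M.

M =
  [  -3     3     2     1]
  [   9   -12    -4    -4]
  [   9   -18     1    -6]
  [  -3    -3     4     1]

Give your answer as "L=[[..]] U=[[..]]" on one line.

  R1 -= -3·R0 → [0,-3,2,-1]
  R2 -= -3·R0 → [0,-9,7,-3]
  R3 -= 1·R0 → [0,-6,2,0]
  R2 -= 3·R1 → [0,0,1,0]
  R3 -= 2·R1 → [0,0,-2,2]
  R3 -= -2·R2 → [0,0,0,2]

L=[[1,0,0,0],[-3,1,0,0],[-3,3,1,0],[1,2,-2,1]] U=[[-3,3,2,1],[0,-3,2,-1],[0,0,1,0],[0,0,0,2]]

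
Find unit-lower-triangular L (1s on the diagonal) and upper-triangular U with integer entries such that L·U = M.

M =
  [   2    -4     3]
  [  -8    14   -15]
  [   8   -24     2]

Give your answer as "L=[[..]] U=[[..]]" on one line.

L=[[1,0,0],[-4,1,0],[4,4,1]] U=[[2,-4,3],[0,-2,-3],[0,0,2]]

  R1 -= -4·R0 → [0,-2,-3]
  R2 -= 4·R0 → [0,-8,-10]
  R2 -= 4·R1 → [0,0,2]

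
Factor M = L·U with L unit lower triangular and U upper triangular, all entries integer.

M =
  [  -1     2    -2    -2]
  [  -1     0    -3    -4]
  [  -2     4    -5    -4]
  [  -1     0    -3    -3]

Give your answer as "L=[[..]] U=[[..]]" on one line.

L=[[1,0,0,0],[1,1,0,0],[2,0,1,0],[1,1,0,1]] U=[[-1,2,-2,-2],[0,-2,-1,-2],[0,0,-1,0],[0,0,0,1]]

  R1 -= 1·R0 → [0,-2,-1,-2]
  R2 -= 2·R0 → [0,0,-1,0]
  R3 -= 1·R0 → [0,-2,-1,-1]
  R2 -= 0·R1 → [0,0,-1,0]
  R3 -= 1·R1 → [0,0,0,1]
  R3 -= 0·R2 → [0,0,0,1]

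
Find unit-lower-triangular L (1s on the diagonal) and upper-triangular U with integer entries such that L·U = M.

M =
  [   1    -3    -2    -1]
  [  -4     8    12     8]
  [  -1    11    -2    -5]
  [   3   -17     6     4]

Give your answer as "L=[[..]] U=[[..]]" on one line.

  r1 -= -4·r0 → [0,-4,4,4]
  r2 -= -1·r0 → [0,8,-4,-6]
  r3 -= 3·r0 → [0,-8,12,7]
  r2 -= -2·r1 → [0,0,4,2]
  r3 -= 2·r1 → [0,0,4,-1]
  r3 -= 1·r2 → [0,0,0,-3]

L=[[1,0,0,0],[-4,1,0,0],[-1,-2,1,0],[3,2,1,1]] U=[[1,-3,-2,-1],[0,-4,4,4],[0,0,4,2],[0,0,0,-3]]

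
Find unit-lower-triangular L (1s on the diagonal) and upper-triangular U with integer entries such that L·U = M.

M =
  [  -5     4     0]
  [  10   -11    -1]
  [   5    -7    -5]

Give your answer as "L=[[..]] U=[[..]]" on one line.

  r1 -= -2·r0 → [0,-3,-1]
  r2 -= -1·r0 → [0,-3,-5]
  r2 -= 1·r1 → [0,0,-4]

L=[[1,0,0],[-2,1,0],[-1,1,1]] U=[[-5,4,0],[0,-3,-1],[0,0,-4]]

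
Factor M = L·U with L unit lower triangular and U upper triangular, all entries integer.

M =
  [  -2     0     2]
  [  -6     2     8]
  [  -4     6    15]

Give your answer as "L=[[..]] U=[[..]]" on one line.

L=[[1,0,0],[3,1,0],[2,3,1]] U=[[-2,0,2],[0,2,2],[0,0,5]]

  row1 -= 3·row0 → [0,2,2]
  row2 -= 2·row0 → [0,6,11]
  row2 -= 3·row1 → [0,0,5]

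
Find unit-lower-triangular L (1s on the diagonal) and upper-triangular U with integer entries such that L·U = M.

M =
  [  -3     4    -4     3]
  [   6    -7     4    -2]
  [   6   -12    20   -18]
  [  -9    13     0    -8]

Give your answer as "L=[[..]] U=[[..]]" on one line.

  r1 -= -2·r0 → [0,1,-4,4]
  r2 -= -2·r0 → [0,-4,12,-12]
  r3 -= 3·r0 → [0,1,12,-17]
  r2 -= -4·r1 → [0,0,-4,4]
  r3 -= 1·r1 → [0,0,16,-21]
  r3 -= -4·r2 → [0,0,0,-5]

L=[[1,0,0,0],[-2,1,0,0],[-2,-4,1,0],[3,1,-4,1]] U=[[-3,4,-4,3],[0,1,-4,4],[0,0,-4,4],[0,0,0,-5]]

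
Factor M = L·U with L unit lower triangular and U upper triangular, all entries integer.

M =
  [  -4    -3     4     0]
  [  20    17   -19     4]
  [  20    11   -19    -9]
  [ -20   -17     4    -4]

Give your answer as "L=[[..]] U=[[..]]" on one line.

  R1 -= -5·R0 → [0,2,1,4]
  R2 -= -5·R0 → [0,-4,1,-9]
  R3 -= 5·R0 → [0,-2,-16,-4]
  R2 -= -2·R1 → [0,0,3,-1]
  R3 -= -1·R1 → [0,0,-15,0]
  R3 -= -5·R2 → [0,0,0,-5]

L=[[1,0,0,0],[-5,1,0,0],[-5,-2,1,0],[5,-1,-5,1]] U=[[-4,-3,4,0],[0,2,1,4],[0,0,3,-1],[0,0,0,-5]]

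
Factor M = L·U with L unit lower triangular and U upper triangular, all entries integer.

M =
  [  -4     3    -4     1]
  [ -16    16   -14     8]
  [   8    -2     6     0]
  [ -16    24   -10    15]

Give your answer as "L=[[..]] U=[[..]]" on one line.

L=[[1,0,0,0],[4,1,0,0],[-2,1,1,0],[4,3,0,1]] U=[[-4,3,-4,1],[0,4,2,4],[0,0,-4,-2],[0,0,0,-1]]

  row1 -= 4·row0 → [0,4,2,4]
  row2 -= -2·row0 → [0,4,-2,2]
  row3 -= 4·row0 → [0,12,6,11]
  row2 -= 1·row1 → [0,0,-4,-2]
  row3 -= 3·row1 → [0,0,0,-1]
  row3 -= 0·row2 → [0,0,0,-1]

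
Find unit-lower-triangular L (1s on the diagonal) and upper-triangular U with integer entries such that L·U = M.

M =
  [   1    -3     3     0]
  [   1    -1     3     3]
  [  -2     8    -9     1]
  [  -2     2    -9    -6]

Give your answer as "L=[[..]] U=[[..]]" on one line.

L=[[1,0,0,0],[1,1,0,0],[-2,1,1,0],[-2,-2,1,1]] U=[[1,-3,3,0],[0,2,0,3],[0,0,-3,-2],[0,0,0,2]]

  row1 -= 1·row0 → [0,2,0,3]
  row2 -= -2·row0 → [0,2,-3,1]
  row3 -= -2·row0 → [0,-4,-3,-6]
  row2 -= 1·row1 → [0,0,-3,-2]
  row3 -= -2·row1 → [0,0,-3,0]
  row3 -= 1·row2 → [0,0,0,2]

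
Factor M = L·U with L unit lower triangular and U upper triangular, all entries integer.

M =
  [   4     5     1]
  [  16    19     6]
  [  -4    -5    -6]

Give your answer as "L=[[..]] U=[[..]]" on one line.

L=[[1,0,0],[4,1,0],[-1,0,1]] U=[[4,5,1],[0,-1,2],[0,0,-5]]

  row1 -= 4·row0 → [0,-1,2]
  row2 -= -1·row0 → [0,0,-5]
  row2 -= 0·row1 → [0,0,-5]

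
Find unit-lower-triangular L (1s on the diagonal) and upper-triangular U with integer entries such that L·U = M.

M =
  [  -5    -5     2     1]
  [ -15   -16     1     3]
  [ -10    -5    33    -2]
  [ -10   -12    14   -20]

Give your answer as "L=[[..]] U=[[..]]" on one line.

  R1 -= 3·R0 → [0,-1,-5,0]
  R2 -= 2·R0 → [0,5,29,-4]
  R3 -= 2·R0 → [0,-2,10,-22]
  R2 -= -5·R1 → [0,0,4,-4]
  R3 -= 2·R1 → [0,0,20,-22]
  R3 -= 5·R2 → [0,0,0,-2]

L=[[1,0,0,0],[3,1,0,0],[2,-5,1,0],[2,2,5,1]] U=[[-5,-5,2,1],[0,-1,-5,0],[0,0,4,-4],[0,0,0,-2]]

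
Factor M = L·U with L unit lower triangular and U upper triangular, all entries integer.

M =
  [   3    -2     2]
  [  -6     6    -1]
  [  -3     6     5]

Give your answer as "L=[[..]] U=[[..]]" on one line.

  R1 -= -2·R0 → [0,2,3]
  R2 -= -1·R0 → [0,4,7]
  R2 -= 2·R1 → [0,0,1]

L=[[1,0,0],[-2,1,0],[-1,2,1]] U=[[3,-2,2],[0,2,3],[0,0,1]]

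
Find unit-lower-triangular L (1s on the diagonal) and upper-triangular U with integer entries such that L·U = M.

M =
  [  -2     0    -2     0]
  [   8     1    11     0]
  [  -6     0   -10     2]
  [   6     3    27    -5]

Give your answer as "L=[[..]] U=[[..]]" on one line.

L=[[1,0,0,0],[-4,1,0,0],[3,0,1,0],[-3,3,-3,1]] U=[[-2,0,-2,0],[0,1,3,0],[0,0,-4,2],[0,0,0,1]]

  R1 -= -4·R0 → [0,1,3,0]
  R2 -= 3·R0 → [0,0,-4,2]
  R3 -= -3·R0 → [0,3,21,-5]
  R2 -= 0·R1 → [0,0,-4,2]
  R3 -= 3·R1 → [0,0,12,-5]
  R3 -= -3·R2 → [0,0,0,1]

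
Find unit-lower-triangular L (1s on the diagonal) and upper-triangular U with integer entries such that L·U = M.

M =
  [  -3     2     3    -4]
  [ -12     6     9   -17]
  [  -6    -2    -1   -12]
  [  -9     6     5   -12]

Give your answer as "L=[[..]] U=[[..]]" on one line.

  row1 -= 4·row0 → [0,-2,-3,-1]
  row2 -= 2·row0 → [0,-6,-7,-4]
  row3 -= 3·row0 → [0,0,-4,0]
  row2 -= 3·row1 → [0,0,2,-1]
  row3 -= 0·row1 → [0,0,-4,0]
  row3 -= -2·row2 → [0,0,0,-2]

L=[[1,0,0,0],[4,1,0,0],[2,3,1,0],[3,0,-2,1]] U=[[-3,2,3,-4],[0,-2,-3,-1],[0,0,2,-1],[0,0,0,-2]]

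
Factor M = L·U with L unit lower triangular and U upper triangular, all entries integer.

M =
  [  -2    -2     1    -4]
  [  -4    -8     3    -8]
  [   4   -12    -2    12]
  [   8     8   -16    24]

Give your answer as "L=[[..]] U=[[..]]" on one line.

L=[[1,0,0,0],[2,1,0,0],[-2,4,1,0],[-4,0,3,1]] U=[[-2,-2,1,-4],[0,-4,1,0],[0,0,-4,4],[0,0,0,-4]]

  row1 -= 2·row0 → [0,-4,1,0]
  row2 -= -2·row0 → [0,-16,0,4]
  row3 -= -4·row0 → [0,0,-12,8]
  row2 -= 4·row1 → [0,0,-4,4]
  row3 -= 0·row1 → [0,0,-12,8]
  row3 -= 3·row2 → [0,0,0,-4]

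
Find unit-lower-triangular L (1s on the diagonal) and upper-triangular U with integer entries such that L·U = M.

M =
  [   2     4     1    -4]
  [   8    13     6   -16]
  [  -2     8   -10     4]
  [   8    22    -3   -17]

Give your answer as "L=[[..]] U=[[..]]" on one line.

L=[[1,0,0,0],[4,1,0,0],[-1,-4,1,0],[4,-2,3,1]] U=[[2,4,1,-4],[0,-3,2,0],[0,0,-1,0],[0,0,0,-1]]

  R1 -= 4·R0 → [0,-3,2,0]
  R2 -= -1·R0 → [0,12,-9,0]
  R3 -= 4·R0 → [0,6,-7,-1]
  R2 -= -4·R1 → [0,0,-1,0]
  R3 -= -2·R1 → [0,0,-3,-1]
  R3 -= 3·R2 → [0,0,0,-1]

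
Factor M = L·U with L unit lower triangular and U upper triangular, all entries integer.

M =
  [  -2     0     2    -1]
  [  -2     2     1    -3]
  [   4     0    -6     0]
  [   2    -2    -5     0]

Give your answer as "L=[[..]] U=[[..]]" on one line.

  R1 -= 1·R0 → [0,2,-1,-2]
  R2 -= -2·R0 → [0,0,-2,-2]
  R3 -= -1·R0 → [0,-2,-3,-1]
  R2 -= 0·R1 → [0,0,-2,-2]
  R3 -= -1·R1 → [0,0,-4,-3]
  R3 -= 2·R2 → [0,0,0,1]

L=[[1,0,0,0],[1,1,0,0],[-2,0,1,0],[-1,-1,2,1]] U=[[-2,0,2,-1],[0,2,-1,-2],[0,0,-2,-2],[0,0,0,1]]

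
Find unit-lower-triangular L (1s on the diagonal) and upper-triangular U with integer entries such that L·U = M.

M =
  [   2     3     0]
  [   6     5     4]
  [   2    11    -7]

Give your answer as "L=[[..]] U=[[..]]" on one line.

L=[[1,0,0],[3,1,0],[1,-2,1]] U=[[2,3,0],[0,-4,4],[0,0,1]]

  row1 -= 3·row0 → [0,-4,4]
  row2 -= 1·row0 → [0,8,-7]
  row2 -= -2·row1 → [0,0,1]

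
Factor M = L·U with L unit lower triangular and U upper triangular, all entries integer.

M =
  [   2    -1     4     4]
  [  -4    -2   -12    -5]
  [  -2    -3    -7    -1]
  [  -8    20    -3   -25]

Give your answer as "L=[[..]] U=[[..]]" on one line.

L=[[1,0,0,0],[-2,1,0,0],[-1,1,1,0],[-4,-4,-3,1]] U=[[2,-1,4,4],[0,-4,-4,3],[0,0,1,0],[0,0,0,3]]

  row1 -= -2·row0 → [0,-4,-4,3]
  row2 -= -1·row0 → [0,-4,-3,3]
  row3 -= -4·row0 → [0,16,13,-9]
  row2 -= 1·row1 → [0,0,1,0]
  row3 -= -4·row1 → [0,0,-3,3]
  row3 -= -3·row2 → [0,0,0,3]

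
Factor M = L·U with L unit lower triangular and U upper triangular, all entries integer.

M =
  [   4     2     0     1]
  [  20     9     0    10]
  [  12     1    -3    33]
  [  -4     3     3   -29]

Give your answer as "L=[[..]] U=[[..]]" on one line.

L=[[1,0,0,0],[5,1,0,0],[3,5,1,0],[-1,-5,-1,1]] U=[[4,2,0,1],[0,-1,0,5],[0,0,-3,5],[0,0,0,2]]

  r1 -= 5·r0 → [0,-1,0,5]
  r2 -= 3·r0 → [0,-5,-3,30]
  r3 -= -1·r0 → [0,5,3,-28]
  r2 -= 5·r1 → [0,0,-3,5]
  r3 -= -5·r1 → [0,0,3,-3]
  r3 -= -1·r2 → [0,0,0,2]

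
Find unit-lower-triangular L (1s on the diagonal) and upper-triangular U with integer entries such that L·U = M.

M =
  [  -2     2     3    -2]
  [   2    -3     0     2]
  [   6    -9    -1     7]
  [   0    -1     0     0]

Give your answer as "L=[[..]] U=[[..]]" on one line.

L=[[1,0,0,0],[-1,1,0,0],[-3,3,1,0],[0,1,3,1]] U=[[-2,2,3,-2],[0,-1,3,0],[0,0,-1,1],[0,0,0,-3]]

  r1 -= -1·r0 → [0,-1,3,0]
  r2 -= -3·r0 → [0,-3,8,1]
  r3 -= 0·r0 → [0,-1,0,0]
  r2 -= 3·r1 → [0,0,-1,1]
  r3 -= 1·r1 → [0,0,-3,0]
  r3 -= 3·r2 → [0,0,0,-3]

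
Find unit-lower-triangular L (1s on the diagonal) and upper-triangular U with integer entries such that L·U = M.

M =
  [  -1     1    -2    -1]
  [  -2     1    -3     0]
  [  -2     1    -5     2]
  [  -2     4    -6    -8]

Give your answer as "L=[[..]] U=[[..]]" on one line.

  R1 -= 2·R0 → [0,-1,1,2]
  R2 -= 2·R0 → [0,-1,-1,4]
  R3 -= 2·R0 → [0,2,-2,-6]
  R2 -= 1·R1 → [0,0,-2,2]
  R3 -= -2·R1 → [0,0,0,-2]
  R3 -= 0·R2 → [0,0,0,-2]

L=[[1,0,0,0],[2,1,0,0],[2,1,1,0],[2,-2,0,1]] U=[[-1,1,-2,-1],[0,-1,1,2],[0,0,-2,2],[0,0,0,-2]]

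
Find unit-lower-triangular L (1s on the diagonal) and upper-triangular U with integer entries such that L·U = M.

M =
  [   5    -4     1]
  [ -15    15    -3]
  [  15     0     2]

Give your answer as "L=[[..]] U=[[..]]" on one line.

L=[[1,0,0],[-3,1,0],[3,4,1]] U=[[5,-4,1],[0,3,0],[0,0,-1]]

  r1 -= -3·r0 → [0,3,0]
  r2 -= 3·r0 → [0,12,-1]
  r2 -= 4·r1 → [0,0,-1]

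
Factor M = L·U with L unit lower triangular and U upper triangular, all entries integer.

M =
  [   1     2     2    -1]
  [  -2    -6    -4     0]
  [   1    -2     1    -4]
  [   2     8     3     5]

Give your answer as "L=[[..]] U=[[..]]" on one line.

  r1 -= -2·r0 → [0,-2,0,-2]
  r2 -= 1·r0 → [0,-4,-1,-3]
  r3 -= 2·r0 → [0,4,-1,7]
  r2 -= 2·r1 → [0,0,-1,1]
  r3 -= -2·r1 → [0,0,-1,3]
  r3 -= 1·r2 → [0,0,0,2]

L=[[1,0,0,0],[-2,1,0,0],[1,2,1,0],[2,-2,1,1]] U=[[1,2,2,-1],[0,-2,0,-2],[0,0,-1,1],[0,0,0,2]]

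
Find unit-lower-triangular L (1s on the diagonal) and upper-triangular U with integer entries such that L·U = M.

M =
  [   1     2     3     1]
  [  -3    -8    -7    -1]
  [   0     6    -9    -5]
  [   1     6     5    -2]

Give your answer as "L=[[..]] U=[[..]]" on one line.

L=[[1,0,0,0],[-3,1,0,0],[0,-3,1,0],[1,-2,-2,1]] U=[[1,2,3,1],[0,-2,2,2],[0,0,-3,1],[0,0,0,3]]

  row1 -= -3·row0 → [0,-2,2,2]
  row2 -= 0·row0 → [0,6,-9,-5]
  row3 -= 1·row0 → [0,4,2,-3]
  row2 -= -3·row1 → [0,0,-3,1]
  row3 -= -2·row1 → [0,0,6,1]
  row3 -= -2·row2 → [0,0,0,3]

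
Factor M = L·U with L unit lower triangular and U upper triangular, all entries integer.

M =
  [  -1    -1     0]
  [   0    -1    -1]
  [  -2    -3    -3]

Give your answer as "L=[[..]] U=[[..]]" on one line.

  row1 -= 0·row0 → [0,-1,-1]
  row2 -= 2·row0 → [0,-1,-3]
  row2 -= 1·row1 → [0,0,-2]

L=[[1,0,0],[0,1,0],[2,1,1]] U=[[-1,-1,0],[0,-1,-1],[0,0,-2]]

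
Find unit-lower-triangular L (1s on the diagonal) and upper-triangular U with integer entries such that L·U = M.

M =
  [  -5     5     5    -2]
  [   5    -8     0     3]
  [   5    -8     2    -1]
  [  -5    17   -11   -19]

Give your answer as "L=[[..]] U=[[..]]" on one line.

L=[[1,0,0,0],[-1,1,0,0],[-1,1,1,0],[1,-4,2,1]] U=[[-5,5,5,-2],[0,-3,5,1],[0,0,2,-4],[0,0,0,-5]]

  R1 -= -1·R0 → [0,-3,5,1]
  R2 -= -1·R0 → [0,-3,7,-3]
  R3 -= 1·R0 → [0,12,-16,-17]
  R2 -= 1·R1 → [0,0,2,-4]
  R3 -= -4·R1 → [0,0,4,-13]
  R3 -= 2·R2 → [0,0,0,-5]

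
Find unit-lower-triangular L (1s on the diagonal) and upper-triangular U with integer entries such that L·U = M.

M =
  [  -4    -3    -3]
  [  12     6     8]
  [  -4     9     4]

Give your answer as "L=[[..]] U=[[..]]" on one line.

  R1 -= -3·R0 → [0,-3,-1]
  R2 -= 1·R0 → [0,12,7]
  R2 -= -4·R1 → [0,0,3]

L=[[1,0,0],[-3,1,0],[1,-4,1]] U=[[-4,-3,-3],[0,-3,-1],[0,0,3]]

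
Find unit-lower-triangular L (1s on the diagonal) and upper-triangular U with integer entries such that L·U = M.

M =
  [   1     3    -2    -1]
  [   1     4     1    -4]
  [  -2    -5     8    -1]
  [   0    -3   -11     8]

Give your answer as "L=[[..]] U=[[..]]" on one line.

  r1 -= 1·r0 → [0,1,3,-3]
  r2 -= -2·r0 → [0,1,4,-3]
  r3 -= 0·r0 → [0,-3,-11,8]
  r2 -= 1·r1 → [0,0,1,0]
  r3 -= -3·r1 → [0,0,-2,-1]
  r3 -= -2·r2 → [0,0,0,-1]

L=[[1,0,0,0],[1,1,0,0],[-2,1,1,0],[0,-3,-2,1]] U=[[1,3,-2,-1],[0,1,3,-3],[0,0,1,0],[0,0,0,-1]]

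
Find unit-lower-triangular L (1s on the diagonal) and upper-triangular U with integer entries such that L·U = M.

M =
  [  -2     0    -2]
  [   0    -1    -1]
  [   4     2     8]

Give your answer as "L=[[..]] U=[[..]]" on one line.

  row1 -= 0·row0 → [0,-1,-1]
  row2 -= -2·row0 → [0,2,4]
  row2 -= -2·row1 → [0,0,2]

L=[[1,0,0],[0,1,0],[-2,-2,1]] U=[[-2,0,-2],[0,-1,-1],[0,0,2]]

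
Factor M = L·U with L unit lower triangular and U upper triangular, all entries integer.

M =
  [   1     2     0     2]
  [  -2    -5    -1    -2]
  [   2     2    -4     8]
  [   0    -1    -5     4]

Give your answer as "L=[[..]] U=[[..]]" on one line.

  row1 -= -2·row0 → [0,-1,-1,2]
  row2 -= 2·row0 → [0,-2,-4,4]
  row3 -= 0·row0 → [0,-1,-5,4]
  row2 -= 2·row1 → [0,0,-2,0]
  row3 -= 1·row1 → [0,0,-4,2]
  row3 -= 2·row2 → [0,0,0,2]

L=[[1,0,0,0],[-2,1,0,0],[2,2,1,0],[0,1,2,1]] U=[[1,2,0,2],[0,-1,-1,2],[0,0,-2,0],[0,0,0,2]]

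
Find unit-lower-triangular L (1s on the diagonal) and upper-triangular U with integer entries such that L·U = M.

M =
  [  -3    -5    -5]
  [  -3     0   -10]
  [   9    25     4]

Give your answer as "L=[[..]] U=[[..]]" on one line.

  r1 -= 1·r0 → [0,5,-5]
  r2 -= -3·r0 → [0,10,-11]
  r2 -= 2·r1 → [0,0,-1]

L=[[1,0,0],[1,1,0],[-3,2,1]] U=[[-3,-5,-5],[0,5,-5],[0,0,-1]]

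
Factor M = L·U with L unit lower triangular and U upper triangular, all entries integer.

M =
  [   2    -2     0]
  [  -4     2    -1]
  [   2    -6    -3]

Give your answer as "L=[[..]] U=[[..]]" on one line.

L=[[1,0,0],[-2,1,0],[1,2,1]] U=[[2,-2,0],[0,-2,-1],[0,0,-1]]

  row1 -= -2·row0 → [0,-2,-1]
  row2 -= 1·row0 → [0,-4,-3]
  row2 -= 2·row1 → [0,0,-1]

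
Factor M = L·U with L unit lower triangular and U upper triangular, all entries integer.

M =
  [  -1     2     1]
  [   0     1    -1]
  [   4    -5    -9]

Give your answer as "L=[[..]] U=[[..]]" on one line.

L=[[1,0,0],[0,1,0],[-4,3,1]] U=[[-1,2,1],[0,1,-1],[0,0,-2]]

  R1 -= 0·R0 → [0,1,-1]
  R2 -= -4·R0 → [0,3,-5]
  R2 -= 3·R1 → [0,0,-2]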